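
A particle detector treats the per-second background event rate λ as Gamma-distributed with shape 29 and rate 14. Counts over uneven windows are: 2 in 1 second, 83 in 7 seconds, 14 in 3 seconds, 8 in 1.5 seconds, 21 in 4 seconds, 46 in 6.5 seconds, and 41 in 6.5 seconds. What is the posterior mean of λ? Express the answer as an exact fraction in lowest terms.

488/87

Total count: 2 + 83 + 14 + 8 + 21 + 46 + 41 = 215.
Total exposure: 1 + 7 + 3 + 1.5 + 4 + 6.5 + 6.5 = 29.5 seconds.
Gamma(α, β) with Poisson data over total exposure Σt gives posterior Gamma(α+Σx, β+Σt) = Gamma(244, 87/2).
Posterior mean = α'/β' = 244/(87/2) = 488/87.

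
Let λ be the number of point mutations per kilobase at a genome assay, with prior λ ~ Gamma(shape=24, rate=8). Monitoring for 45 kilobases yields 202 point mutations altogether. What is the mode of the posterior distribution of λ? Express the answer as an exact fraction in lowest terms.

225/53

Total count 202 over total exposure 45 kilobases.
Posterior: α' = 24 + 202 = 226, β' = 8 + 45 = 53.
Posterior mode = (α'−1)/β' = 225/53.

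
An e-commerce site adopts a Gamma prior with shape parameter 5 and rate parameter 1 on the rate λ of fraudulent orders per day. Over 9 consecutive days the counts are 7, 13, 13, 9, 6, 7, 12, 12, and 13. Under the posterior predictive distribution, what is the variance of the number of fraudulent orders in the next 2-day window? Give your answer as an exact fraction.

Total count: 7 + 13 + 13 + 9 + 6 + 7 + 12 + 12 + 13 = 92.
Total exposure: 9 days.
Gamma(α, β) with Poisson data over total exposure Σt gives posterior Gamma(α+Σx, β+Σt) = Gamma(97, 10).
The posterior predictive for a window of length T is Negative Binomial with variance T·α'·(β'+T)/β'² = 2·97·12/100 = 582/25.

582/25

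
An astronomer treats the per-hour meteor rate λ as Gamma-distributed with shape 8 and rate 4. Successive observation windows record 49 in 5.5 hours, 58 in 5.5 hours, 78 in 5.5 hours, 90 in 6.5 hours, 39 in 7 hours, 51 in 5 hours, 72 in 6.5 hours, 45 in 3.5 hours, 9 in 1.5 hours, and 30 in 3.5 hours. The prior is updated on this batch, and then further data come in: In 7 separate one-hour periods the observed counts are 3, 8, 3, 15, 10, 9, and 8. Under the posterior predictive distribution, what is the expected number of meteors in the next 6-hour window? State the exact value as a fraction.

Total count: 49 + 58 + 78 + 90 + 39 + 51 + 72 + 45 + 9 + 30 = 521.
Total exposure: 5.5 + 5.5 + 5.5 + 6.5 + 7 + 5 + 6.5 + 3.5 + 1.5 + 3.5 = 50 hours.
After the first batch: Gamma(8 + 521, 4 + 50) = Gamma(529, 54).
Total count: 3 + 8 + 3 + 15 + 10 + 9 + 8 = 56.
Total exposure: 7 hours.
After the second batch: Gamma(529 + 56, 54 + 7) = Gamma(585, 61).
Predictive mean over a 6-hour window = T·E[λ|data] = 6·585/61 = 3510/61.

3510/61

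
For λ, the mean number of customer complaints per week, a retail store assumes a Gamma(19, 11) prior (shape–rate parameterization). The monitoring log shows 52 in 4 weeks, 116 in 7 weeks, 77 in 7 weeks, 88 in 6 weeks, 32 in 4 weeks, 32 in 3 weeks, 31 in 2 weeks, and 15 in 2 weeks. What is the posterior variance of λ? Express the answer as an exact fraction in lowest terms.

231/1058

Total count: 52 + 116 + 77 + 88 + 32 + 32 + 31 + 15 = 443.
Total exposure: 4 + 7 + 7 + 6 + 4 + 3 + 2 + 2 = 35 weeks.
Posterior: α' = 19 + 443 = 462, β' = 11 + 35 = 46.
Posterior variance = α'/β'² = 462/2116 = 231/1058.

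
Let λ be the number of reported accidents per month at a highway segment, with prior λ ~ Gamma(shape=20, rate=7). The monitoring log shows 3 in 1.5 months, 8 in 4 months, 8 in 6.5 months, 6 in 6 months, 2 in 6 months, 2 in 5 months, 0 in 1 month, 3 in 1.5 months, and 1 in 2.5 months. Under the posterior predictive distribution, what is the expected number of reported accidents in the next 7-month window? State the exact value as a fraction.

Total count: 3 + 8 + 8 + 6 + 2 + 2 + 0 + 3 + 1 = 33.
Total exposure: 1.5 + 4 + 6.5 + 6 + 6 + 5 + 1 + 1.5 + 2.5 = 34 months.
Posterior: α' = 20 + 33 = 53, β' = 7 + 34 = 41.
Predictive mean over a 7-month window = T·E[λ|data] = 7·53/41 = 371/41.

371/41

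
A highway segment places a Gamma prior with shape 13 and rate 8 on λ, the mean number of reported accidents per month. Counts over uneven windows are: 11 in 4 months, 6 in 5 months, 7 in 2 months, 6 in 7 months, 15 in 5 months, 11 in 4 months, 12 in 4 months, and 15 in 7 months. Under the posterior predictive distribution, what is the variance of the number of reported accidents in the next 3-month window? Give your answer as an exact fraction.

3528/529

Total count: 11 + 6 + 7 + 6 + 15 + 11 + 12 + 15 = 83.
Total exposure: 4 + 5 + 2 + 7 + 5 + 4 + 4 + 7 = 38 months.
Gamma(α, β) with Poisson data over total exposure Σt gives posterior Gamma(α+Σx, β+Σt) = Gamma(96, 46).
The posterior predictive for a window of length T is Negative Binomial with variance T·α'·(β'+T)/β'² = 3·96·49/2116 = 3528/529.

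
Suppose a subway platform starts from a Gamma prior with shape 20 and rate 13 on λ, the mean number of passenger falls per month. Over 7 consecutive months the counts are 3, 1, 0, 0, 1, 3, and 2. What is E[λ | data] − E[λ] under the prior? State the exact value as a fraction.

Total count: 3 + 1 + 0 + 0 + 1 + 3 + 2 = 10.
Total exposure: 7 months.
Gamma(α, β) with Poisson data over total exposure Σt gives posterior Gamma(α+Σx, β+Σt) = Gamma(30, 20).
Posterior mean = 30/20 = 3/2; prior mean = 20/13 = 20/13. Difference = 3/2 − 20/13 = -1/26.

-1/26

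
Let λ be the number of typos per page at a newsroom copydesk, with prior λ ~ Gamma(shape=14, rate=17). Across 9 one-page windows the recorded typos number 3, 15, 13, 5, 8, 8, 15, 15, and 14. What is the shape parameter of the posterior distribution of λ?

Total count: 3 + 15 + 13 + 5 + 8 + 8 + 15 + 15 + 14 = 96.
Total exposure: 9 pages.
Gamma(α, β) with Poisson data over total exposure Σt gives posterior Gamma(α+Σx, β+Σt) = Gamma(110, 26).

110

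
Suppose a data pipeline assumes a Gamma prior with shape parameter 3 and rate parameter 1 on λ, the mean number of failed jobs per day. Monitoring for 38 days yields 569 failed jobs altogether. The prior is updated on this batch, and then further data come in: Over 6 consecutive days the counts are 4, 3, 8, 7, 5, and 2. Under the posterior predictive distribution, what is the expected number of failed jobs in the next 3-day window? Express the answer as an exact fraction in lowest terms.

Total count 569 over total exposure 38 days.
After the first batch: Gamma(3 + 569, 1 + 38) = Gamma(572, 39).
Total count: 4 + 3 + 8 + 7 + 5 + 2 = 29.
Total exposure: 6 days.
After the second batch: Gamma(572 + 29, 39 + 6) = Gamma(601, 45).
Predictive mean over a 3-day window = T·E[λ|data] = 3·601/45 = 601/15.

601/15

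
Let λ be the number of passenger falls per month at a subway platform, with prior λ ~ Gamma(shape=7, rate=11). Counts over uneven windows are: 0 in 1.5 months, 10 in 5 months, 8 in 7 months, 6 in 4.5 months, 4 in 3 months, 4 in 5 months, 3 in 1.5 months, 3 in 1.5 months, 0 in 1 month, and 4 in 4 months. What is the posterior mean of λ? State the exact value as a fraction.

Total count: 0 + 10 + 8 + 6 + 4 + 4 + 3 + 3 + 0 + 4 = 42.
Total exposure: 1.5 + 5 + 7 + 4.5 + 3 + 5 + 1.5 + 1.5 + 1 + 4 = 34 months.
By Gamma–Poisson conjugacy, the posterior is Gamma(α + Σx, β + Σt) = Gamma(7 + 42, 11 + 34) = Gamma(49, 45).
Posterior mean = α'/β' = 49/45.

49/45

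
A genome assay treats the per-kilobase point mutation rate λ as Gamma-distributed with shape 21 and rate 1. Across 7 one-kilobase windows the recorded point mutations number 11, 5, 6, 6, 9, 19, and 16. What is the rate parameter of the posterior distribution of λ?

Total count: 11 + 5 + 6 + 6 + 9 + 19 + 16 = 72.
Total exposure: 7 kilobases.
The Gamma prior is conjugate for the Poisson rate, so λ | data ~ Gamma(21+72, 1+7) = Gamma(93, 8).

8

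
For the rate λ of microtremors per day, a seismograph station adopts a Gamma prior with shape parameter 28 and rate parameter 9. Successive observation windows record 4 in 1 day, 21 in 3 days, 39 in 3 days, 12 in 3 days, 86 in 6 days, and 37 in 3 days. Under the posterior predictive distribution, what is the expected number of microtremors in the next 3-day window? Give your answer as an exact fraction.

Total count: 4 + 21 + 39 + 12 + 86 + 37 = 199.
Total exposure: 1 + 3 + 3 + 3 + 6 + 3 = 19 days.
Posterior: α' = 28 + 199 = 227, β' = 9 + 19 = 28.
Predictive mean over a 3-day window = T·E[λ|data] = 3·227/28 = 681/28.

681/28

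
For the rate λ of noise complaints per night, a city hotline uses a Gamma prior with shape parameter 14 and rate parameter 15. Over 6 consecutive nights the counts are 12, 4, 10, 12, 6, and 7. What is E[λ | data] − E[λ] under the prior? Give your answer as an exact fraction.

227/105

Total count: 12 + 4 + 10 + 12 + 6 + 7 = 51.
Total exposure: 6 nights.
By Gamma–Poisson conjugacy, the posterior is Gamma(α + Σx, β + Σt) = Gamma(14 + 51, 15 + 6) = Gamma(65, 21).
Posterior mean = 65/21 = 65/21; prior mean = 14/15 = 14/15. Difference = 65/21 − 14/15 = 227/105.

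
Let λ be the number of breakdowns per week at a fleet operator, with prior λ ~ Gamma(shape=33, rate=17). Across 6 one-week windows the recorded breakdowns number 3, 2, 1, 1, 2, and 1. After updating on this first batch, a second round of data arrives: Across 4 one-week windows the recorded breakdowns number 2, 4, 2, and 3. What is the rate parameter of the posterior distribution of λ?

Total count: 3 + 2 + 1 + 1 + 2 + 1 = 10.
Total exposure: 6 weeks.
After the first batch: Gamma(33 + 10, 17 + 6) = Gamma(43, 23).
Total count: 2 + 4 + 2 + 3 = 11.
Total exposure: 4 weeks.
After the second batch: Gamma(43 + 11, 23 + 4) = Gamma(54, 27).

27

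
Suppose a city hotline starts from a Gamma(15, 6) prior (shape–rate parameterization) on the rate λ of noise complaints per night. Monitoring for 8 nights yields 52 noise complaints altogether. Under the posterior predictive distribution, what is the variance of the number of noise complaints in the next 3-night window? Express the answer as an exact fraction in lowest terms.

3417/196

Total count 52 over total exposure 8 nights.
Conjugate update: add total count to the shape and total exposure to the rate, giving Gamma(67, 14).
The posterior predictive for a window of length T is Negative Binomial with variance T·α'·(β'+T)/β'² = 3·67·17/196 = 3417/196.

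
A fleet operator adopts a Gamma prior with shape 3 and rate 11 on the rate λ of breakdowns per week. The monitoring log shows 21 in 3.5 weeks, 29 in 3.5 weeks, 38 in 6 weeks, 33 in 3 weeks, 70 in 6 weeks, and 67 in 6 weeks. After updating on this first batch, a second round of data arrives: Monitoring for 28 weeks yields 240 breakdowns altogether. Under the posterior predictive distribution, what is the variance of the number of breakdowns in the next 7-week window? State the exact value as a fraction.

259518/4489

Total count: 21 + 29 + 38 + 33 + 70 + 67 = 258.
Total exposure: 3.5 + 3.5 + 6 + 3 + 6 + 6 = 28 weeks.
After the first batch: Gamma(3 + 258, 11 + 28) = Gamma(261, 39).
Total count 240 over total exposure 28 weeks.
After the second batch: Gamma(261 + 240, 39 + 28) = Gamma(501, 67).
The posterior predictive for a window of length T is Negative Binomial with variance T·α'·(β'+T)/β'² = 7·501·74/4489 = 259518/4489.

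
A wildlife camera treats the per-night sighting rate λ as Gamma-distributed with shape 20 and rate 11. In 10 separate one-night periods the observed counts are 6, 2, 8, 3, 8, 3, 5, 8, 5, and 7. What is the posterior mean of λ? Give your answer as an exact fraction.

Total count: 6 + 2 + 8 + 3 + 8 + 3 + 5 + 8 + 5 + 7 = 55.
Total exposure: 10 nights.
Gamma(α, β) with Poisson data over total exposure Σt gives posterior Gamma(α+Σx, β+Σt) = Gamma(75, 21).
Posterior mean = α'/β' = 75/21 = 25/7.

25/7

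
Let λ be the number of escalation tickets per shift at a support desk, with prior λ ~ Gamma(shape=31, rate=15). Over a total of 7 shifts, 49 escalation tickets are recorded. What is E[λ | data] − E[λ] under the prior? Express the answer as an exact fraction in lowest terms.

Total count 49 over total exposure 7 shifts.
Posterior: α' = 31 + 49 = 80, β' = 15 + 7 = 22.
Posterior mean = 80/22 = 40/11; prior mean = 31/15 = 31/15. Difference = 40/11 − 31/15 = 259/165.

259/165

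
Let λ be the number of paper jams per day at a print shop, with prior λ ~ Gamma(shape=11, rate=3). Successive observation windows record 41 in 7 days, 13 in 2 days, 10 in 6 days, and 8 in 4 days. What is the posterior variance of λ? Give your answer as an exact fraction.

83/484

Total count: 41 + 13 + 10 + 8 = 72.
Total exposure: 7 + 2 + 6 + 4 = 19 days.
The Gamma prior is conjugate for the Poisson rate, so λ | data ~ Gamma(11+72, 3+19) = Gamma(83, 22).
Posterior variance = α'/β'² = 83/484.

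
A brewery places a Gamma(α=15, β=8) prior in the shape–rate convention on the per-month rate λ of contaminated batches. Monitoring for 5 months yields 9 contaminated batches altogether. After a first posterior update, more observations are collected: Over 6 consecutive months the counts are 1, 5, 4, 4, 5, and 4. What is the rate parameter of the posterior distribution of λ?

19

Total count 9 over total exposure 5 months.
After the first batch: Gamma(15 + 9, 8 + 5) = Gamma(24, 13).
Total count: 1 + 5 + 4 + 4 + 5 + 4 = 23.
Total exposure: 6 months.
After the second batch: Gamma(24 + 23, 13 + 6) = Gamma(47, 19).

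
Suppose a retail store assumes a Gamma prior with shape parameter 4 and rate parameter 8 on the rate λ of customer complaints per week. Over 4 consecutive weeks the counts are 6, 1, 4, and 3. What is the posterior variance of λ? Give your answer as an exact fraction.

Total count: 6 + 1 + 4 + 3 = 14.
Total exposure: 4 weeks.
Gamma(α, β) with Poisson data over total exposure Σt gives posterior Gamma(α+Σx, β+Σt) = Gamma(18, 12).
Posterior variance = α'/β'² = 18/144 = 1/8.

1/8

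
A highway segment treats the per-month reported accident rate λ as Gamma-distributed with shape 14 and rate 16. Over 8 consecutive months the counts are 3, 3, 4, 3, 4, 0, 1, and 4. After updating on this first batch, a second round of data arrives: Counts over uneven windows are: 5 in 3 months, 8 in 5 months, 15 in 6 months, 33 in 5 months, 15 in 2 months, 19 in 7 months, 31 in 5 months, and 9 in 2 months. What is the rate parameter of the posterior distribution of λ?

Total count: 3 + 3 + 4 + 3 + 4 + 0 + 1 + 4 = 22.
Total exposure: 8 months.
After the first batch: Gamma(14 + 22, 16 + 8) = Gamma(36, 24).
Total count: 5 + 8 + 15 + 33 + 15 + 19 + 31 + 9 = 135.
Total exposure: 3 + 5 + 6 + 5 + 2 + 7 + 5 + 2 = 35 months.
After the second batch: Gamma(36 + 135, 24 + 35) = Gamma(171, 59).

59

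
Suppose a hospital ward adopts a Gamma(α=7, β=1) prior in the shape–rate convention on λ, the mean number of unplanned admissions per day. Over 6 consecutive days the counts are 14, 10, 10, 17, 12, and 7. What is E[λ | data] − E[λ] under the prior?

Total count: 14 + 10 + 10 + 17 + 12 + 7 = 70.
Total exposure: 6 days.
Posterior: α' = 7 + 70 = 77, β' = 1 + 6 = 7.
Posterior mean = 77/7 = 11; prior mean = 7/1 = 7. Difference = 11 − 7 = 4.

4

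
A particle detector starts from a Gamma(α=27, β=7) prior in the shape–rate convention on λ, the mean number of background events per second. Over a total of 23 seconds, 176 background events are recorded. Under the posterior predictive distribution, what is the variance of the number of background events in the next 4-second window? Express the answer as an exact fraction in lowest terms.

6902/225

Total count 176 over total exposure 23 seconds.
The Gamma prior is conjugate for the Poisson rate, so λ | data ~ Gamma(27+176, 7+23) = Gamma(203, 30).
The posterior predictive for a window of length T is Negative Binomial with variance T·α'·(β'+T)/β'² = 4·203·34/900 = 6902/225.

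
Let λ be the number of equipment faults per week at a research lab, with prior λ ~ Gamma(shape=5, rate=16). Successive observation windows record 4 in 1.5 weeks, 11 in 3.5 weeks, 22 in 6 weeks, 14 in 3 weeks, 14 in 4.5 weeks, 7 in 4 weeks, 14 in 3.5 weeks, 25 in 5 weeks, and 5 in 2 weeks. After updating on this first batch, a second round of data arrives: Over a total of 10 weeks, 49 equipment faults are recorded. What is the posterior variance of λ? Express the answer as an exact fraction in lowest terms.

170/3481

Total count: 4 + 11 + 22 + 14 + 14 + 7 + 14 + 25 + 5 = 116.
Total exposure: 1.5 + 3.5 + 6 + 3 + 4.5 + 4 + 3.5 + 5 + 2 = 33 weeks.
After the first batch: Gamma(5 + 116, 16 + 33) = Gamma(121, 49).
Total count 49 over total exposure 10 weeks.
After the second batch: Gamma(121 + 49, 49 + 10) = Gamma(170, 59).
Posterior variance = α'/β'² = 170/3481.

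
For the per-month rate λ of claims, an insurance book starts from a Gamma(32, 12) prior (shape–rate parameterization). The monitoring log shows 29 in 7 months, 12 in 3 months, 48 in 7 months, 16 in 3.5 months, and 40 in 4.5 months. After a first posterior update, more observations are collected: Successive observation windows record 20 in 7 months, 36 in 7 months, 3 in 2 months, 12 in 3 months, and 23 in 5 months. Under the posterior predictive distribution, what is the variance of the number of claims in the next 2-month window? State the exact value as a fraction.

Total count: 29 + 12 + 48 + 16 + 40 = 145.
Total exposure: 7 + 3 + 7 + 3.5 + 4.5 = 25 months.
After the first batch: Gamma(32 + 145, 12 + 25) = Gamma(177, 37).
Total count: 20 + 36 + 3 + 12 + 23 = 94.
Total exposure: 7 + 7 + 2 + 3 + 5 = 24 months.
After the second batch: Gamma(177 + 94, 37 + 24) = Gamma(271, 61).
The posterior predictive for a window of length T is Negative Binomial with variance T·α'·(β'+T)/β'² = 2·271·63/3721 = 34146/3721.

34146/3721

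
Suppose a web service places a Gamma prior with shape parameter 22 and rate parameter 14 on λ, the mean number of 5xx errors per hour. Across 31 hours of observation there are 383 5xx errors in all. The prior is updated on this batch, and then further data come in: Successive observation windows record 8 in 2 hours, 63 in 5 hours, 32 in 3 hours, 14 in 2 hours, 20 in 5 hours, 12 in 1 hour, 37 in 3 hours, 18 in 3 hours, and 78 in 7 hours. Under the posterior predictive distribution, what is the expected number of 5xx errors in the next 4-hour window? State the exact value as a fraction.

Total count 383 over total exposure 31 hours.
After the first batch: Gamma(22 + 383, 14 + 31) = Gamma(405, 45).
Total count: 8 + 63 + 32 + 14 + 20 + 12 + 37 + 18 + 78 = 282.
Total exposure: 2 + 5 + 3 + 2 + 5 + 1 + 3 + 3 + 7 = 31 hours.
After the second batch: Gamma(405 + 282, 45 + 31) = Gamma(687, 76).
Predictive mean over a 4-hour window = T·E[λ|data] = 4·687/76 = 687/19.

687/19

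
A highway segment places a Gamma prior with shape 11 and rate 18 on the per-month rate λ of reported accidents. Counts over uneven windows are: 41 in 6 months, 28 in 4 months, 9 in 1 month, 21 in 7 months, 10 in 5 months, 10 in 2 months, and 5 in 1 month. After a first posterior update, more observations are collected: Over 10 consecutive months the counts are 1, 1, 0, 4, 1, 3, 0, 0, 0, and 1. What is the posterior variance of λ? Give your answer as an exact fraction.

73/1458

Total count: 41 + 28 + 9 + 21 + 10 + 10 + 5 = 124.
Total exposure: 6 + 4 + 1 + 7 + 5 + 2 + 1 = 26 months.
After the first batch: Gamma(11 + 124, 18 + 26) = Gamma(135, 44).
Total count: 1 + 1 + 0 + 4 + 1 + 3 + 0 + 0 + 0 + 1 = 11.
Total exposure: 10 months.
After the second batch: Gamma(135 + 11, 44 + 10) = Gamma(146, 54).
Posterior variance = α'/β'² = 146/2916 = 73/1458.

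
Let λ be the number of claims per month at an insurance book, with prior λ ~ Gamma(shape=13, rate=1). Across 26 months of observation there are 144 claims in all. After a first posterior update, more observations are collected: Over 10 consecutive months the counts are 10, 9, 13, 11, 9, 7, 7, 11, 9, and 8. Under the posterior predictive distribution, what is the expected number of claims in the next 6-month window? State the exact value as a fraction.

1506/37

Total count 144 over total exposure 26 months.
After the first batch: Gamma(13 + 144, 1 + 26) = Gamma(157, 27).
Total count: 10 + 9 + 13 + 11 + 9 + 7 + 7 + 11 + 9 + 8 = 94.
Total exposure: 10 months.
After the second batch: Gamma(157 + 94, 27 + 10) = Gamma(251, 37).
Predictive mean over a 6-month window = T·E[λ|data] = 6·251/37 = 1506/37.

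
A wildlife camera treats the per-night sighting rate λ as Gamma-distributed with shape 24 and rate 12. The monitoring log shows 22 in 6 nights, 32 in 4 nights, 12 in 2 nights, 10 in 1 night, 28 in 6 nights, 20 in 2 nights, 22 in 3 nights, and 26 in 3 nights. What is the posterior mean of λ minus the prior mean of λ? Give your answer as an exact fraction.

118/39

Total count: 22 + 32 + 12 + 10 + 28 + 20 + 22 + 26 = 172.
Total exposure: 6 + 4 + 2 + 1 + 6 + 2 + 3 + 3 = 27 nights.
The Gamma prior is conjugate for the Poisson rate, so λ | data ~ Gamma(24+172, 12+27) = Gamma(196, 39).
Posterior mean = 196/39 = 196/39; prior mean = 24/12 = 2. Difference = 196/39 − 2 = 118/39.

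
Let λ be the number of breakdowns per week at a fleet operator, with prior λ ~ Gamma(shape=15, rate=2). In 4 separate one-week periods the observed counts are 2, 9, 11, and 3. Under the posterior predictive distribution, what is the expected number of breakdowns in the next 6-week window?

Total count: 2 + 9 + 11 + 3 = 25.
Total exposure: 4 weeks.
Gamma(α, β) with Poisson data over total exposure Σt gives posterior Gamma(α+Σx, β+Σt) = Gamma(40, 6).
Predictive mean over a 6-week window = T·E[λ|data] = 6·40/6 = 40.

40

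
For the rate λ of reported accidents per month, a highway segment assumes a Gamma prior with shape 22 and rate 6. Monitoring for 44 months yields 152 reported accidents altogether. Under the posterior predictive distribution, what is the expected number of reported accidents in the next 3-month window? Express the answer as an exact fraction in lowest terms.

Total count 152 over total exposure 44 months.
By Gamma–Poisson conjugacy, the posterior is Gamma(α + Σx, β + Σt) = Gamma(22 + 152, 6 + 44) = Gamma(174, 50).
Predictive mean over a 3-month window = T·E[λ|data] = 3·174/50 = 261/25.

261/25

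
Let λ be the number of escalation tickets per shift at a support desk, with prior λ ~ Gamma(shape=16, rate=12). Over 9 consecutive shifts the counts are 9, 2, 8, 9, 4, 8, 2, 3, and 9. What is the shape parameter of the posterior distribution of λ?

70

Total count: 9 + 2 + 8 + 9 + 4 + 8 + 2 + 3 + 9 = 54.
Total exposure: 9 shifts.
Gamma(α, β) with Poisson data over total exposure Σt gives posterior Gamma(α+Σx, β+Σt) = Gamma(70, 21).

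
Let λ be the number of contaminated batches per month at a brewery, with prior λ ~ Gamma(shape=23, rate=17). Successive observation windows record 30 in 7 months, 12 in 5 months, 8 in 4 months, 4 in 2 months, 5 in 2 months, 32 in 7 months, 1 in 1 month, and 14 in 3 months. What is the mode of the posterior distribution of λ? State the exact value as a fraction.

Total count: 30 + 12 + 8 + 4 + 5 + 32 + 1 + 14 = 106.
Total exposure: 7 + 5 + 4 + 2 + 2 + 7 + 1 + 3 = 31 months.
Gamma(α, β) with Poisson data over total exposure Σt gives posterior Gamma(α+Σx, β+Σt) = Gamma(129, 48).
Posterior mode = (α'−1)/β' = 128/48 = 8/3.

8/3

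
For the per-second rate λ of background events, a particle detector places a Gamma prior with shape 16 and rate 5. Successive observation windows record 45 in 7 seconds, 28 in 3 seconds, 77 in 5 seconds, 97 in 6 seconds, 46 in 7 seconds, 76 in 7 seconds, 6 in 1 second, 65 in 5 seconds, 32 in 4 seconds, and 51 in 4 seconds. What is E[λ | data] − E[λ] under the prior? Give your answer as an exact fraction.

Total count: 45 + 28 + 77 + 97 + 46 + 76 + 6 + 65 + 32 + 51 = 523.
Total exposure: 7 + 3 + 5 + 6 + 7 + 7 + 1 + 5 + 4 + 4 = 49 seconds.
Gamma(α, β) with Poisson data over total exposure Σt gives posterior Gamma(α+Σx, β+Σt) = Gamma(539, 54).
Posterior mean = 539/54 = 539/54; prior mean = 16/5 = 16/5. Difference = 539/54 − 16/5 = 1831/270.

1831/270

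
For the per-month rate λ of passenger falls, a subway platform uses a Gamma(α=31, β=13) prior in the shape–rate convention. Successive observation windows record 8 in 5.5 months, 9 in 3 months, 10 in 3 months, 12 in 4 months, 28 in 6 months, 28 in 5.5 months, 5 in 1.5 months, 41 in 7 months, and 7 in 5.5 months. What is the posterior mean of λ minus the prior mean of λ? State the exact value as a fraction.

Total count: 8 + 9 + 10 + 12 + 28 + 28 + 5 + 41 + 7 = 148.
Total exposure: 5.5 + 3 + 3 + 4 + 6 + 5.5 + 1.5 + 7 + 5.5 = 41 months.
Conjugate update: add total count to the shape and total exposure to the rate, giving Gamma(179, 54).
Posterior mean = 179/54 = 179/54; prior mean = 31/13 = 31/13. Difference = 179/54 − 31/13 = 653/702.

653/702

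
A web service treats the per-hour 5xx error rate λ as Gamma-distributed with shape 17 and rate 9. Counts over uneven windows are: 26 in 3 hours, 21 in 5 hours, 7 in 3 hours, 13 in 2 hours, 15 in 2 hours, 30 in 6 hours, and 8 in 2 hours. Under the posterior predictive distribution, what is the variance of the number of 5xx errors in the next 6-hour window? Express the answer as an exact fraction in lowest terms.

7809/256

Total count: 26 + 21 + 7 + 13 + 15 + 30 + 8 = 120.
Total exposure: 3 + 5 + 3 + 2 + 2 + 6 + 2 = 23 hours.
Posterior: α' = 17 + 120 = 137, β' = 9 + 23 = 32.
The posterior predictive for a window of length T is Negative Binomial with variance T·α'·(β'+T)/β'² = 6·137·38/1024 = 7809/256.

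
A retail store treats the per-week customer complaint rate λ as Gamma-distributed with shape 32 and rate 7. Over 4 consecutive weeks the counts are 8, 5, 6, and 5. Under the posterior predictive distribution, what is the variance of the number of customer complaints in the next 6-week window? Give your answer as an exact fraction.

5712/121

Total count: 8 + 5 + 6 + 5 = 24.
Total exposure: 4 weeks.
Posterior: α' = 32 + 24 = 56, β' = 7 + 4 = 11.
The posterior predictive for a window of length T is Negative Binomial with variance T·α'·(β'+T)/β'² = 6·56·17/121 = 5712/121.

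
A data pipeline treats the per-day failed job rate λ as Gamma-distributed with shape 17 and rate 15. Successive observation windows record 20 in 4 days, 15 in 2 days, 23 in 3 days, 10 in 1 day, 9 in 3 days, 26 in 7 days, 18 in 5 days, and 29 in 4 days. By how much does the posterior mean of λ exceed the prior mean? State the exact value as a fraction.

1757/660

Total count: 20 + 15 + 23 + 10 + 9 + 26 + 18 + 29 = 150.
Total exposure: 4 + 2 + 3 + 1 + 3 + 7 + 5 + 4 = 29 days.
The Gamma prior is conjugate for the Poisson rate, so λ | data ~ Gamma(17+150, 15+29) = Gamma(167, 44).
Posterior mean = 167/44 = 167/44; prior mean = 17/15 = 17/15. Difference = 167/44 − 17/15 = 1757/660.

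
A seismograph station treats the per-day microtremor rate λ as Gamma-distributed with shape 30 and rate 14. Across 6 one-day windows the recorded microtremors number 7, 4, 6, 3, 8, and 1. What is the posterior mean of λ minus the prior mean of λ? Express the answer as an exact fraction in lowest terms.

113/140

Total count: 7 + 4 + 6 + 3 + 8 + 1 = 29.
Total exposure: 6 days.
By Gamma–Poisson conjugacy, the posterior is Gamma(α + Σx, β + Σt) = Gamma(30 + 29, 14 + 6) = Gamma(59, 20).
Posterior mean = 59/20 = 59/20; prior mean = 30/14 = 15/7. Difference = 59/20 − 15/7 = 113/140.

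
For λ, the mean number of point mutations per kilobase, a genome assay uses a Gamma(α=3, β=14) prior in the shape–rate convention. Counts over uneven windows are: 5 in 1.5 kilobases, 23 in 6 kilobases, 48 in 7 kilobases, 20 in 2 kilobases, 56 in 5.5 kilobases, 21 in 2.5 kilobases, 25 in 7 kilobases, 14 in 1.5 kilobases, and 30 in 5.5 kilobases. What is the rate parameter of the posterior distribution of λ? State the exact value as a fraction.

Total count: 5 + 23 + 48 + 20 + 56 + 21 + 25 + 14 + 30 = 242.
Total exposure: 1.5 + 6 + 7 + 2 + 5.5 + 2.5 + 7 + 1.5 + 5.5 = 38.5 kilobases.
By Gamma–Poisson conjugacy, the posterior is Gamma(α + Σx, β + Σt) = Gamma(3 + 242, 14 + 38.5) = Gamma(245, 105/2).

105/2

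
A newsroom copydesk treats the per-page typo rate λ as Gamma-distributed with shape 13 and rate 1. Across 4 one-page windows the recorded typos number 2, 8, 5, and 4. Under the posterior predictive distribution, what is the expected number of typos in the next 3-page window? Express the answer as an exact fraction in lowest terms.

Total count: 2 + 8 + 5 + 4 = 19.
Total exposure: 4 pages.
The Gamma prior is conjugate for the Poisson rate, so λ | data ~ Gamma(13+19, 1+4) = Gamma(32, 5).
Predictive mean over a 3-page window = T·E[λ|data] = 3·32/5 = 96/5.

96/5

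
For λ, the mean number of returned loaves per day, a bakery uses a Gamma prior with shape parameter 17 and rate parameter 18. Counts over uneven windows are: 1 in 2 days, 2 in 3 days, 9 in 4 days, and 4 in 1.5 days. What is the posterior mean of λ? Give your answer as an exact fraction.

Total count: 1 + 2 + 9 + 4 = 16.
Total exposure: 2 + 3 + 4 + 1.5 = 10.5 days.
Gamma(α, β) with Poisson data over total exposure Σt gives posterior Gamma(α+Σx, β+Σt) = Gamma(33, 57/2).
Posterior mean = α'/β' = 33/(57/2) = 22/19.

22/19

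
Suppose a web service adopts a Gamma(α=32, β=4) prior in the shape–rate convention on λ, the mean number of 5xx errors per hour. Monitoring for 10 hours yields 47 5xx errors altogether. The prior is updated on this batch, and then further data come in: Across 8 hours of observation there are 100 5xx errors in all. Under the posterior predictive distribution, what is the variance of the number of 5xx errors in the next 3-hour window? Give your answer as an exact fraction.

Total count 47 over total exposure 10 hours.
After the first batch: Gamma(32 + 47, 4 + 10) = Gamma(79, 14).
Total count 100 over total exposure 8 hours.
After the second batch: Gamma(79 + 100, 14 + 8) = Gamma(179, 22).
The posterior predictive for a window of length T is Negative Binomial with variance T·α'·(β'+T)/β'² = 3·179·25/484 = 13425/484.

13425/484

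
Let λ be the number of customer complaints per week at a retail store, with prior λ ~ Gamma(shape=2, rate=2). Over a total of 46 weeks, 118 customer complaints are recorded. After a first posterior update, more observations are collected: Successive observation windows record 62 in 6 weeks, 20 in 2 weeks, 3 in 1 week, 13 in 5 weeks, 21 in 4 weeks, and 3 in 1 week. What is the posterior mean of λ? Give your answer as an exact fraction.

Total count 118 over total exposure 46 weeks.
After the first batch: Gamma(2 + 118, 2 + 46) = Gamma(120, 48).
Total count: 62 + 20 + 3 + 13 + 21 + 3 = 122.
Total exposure: 6 + 2 + 1 + 5 + 4 + 1 = 19 weeks.
After the second batch: Gamma(120 + 122, 48 + 19) = Gamma(242, 67).
Posterior mean = α'/β' = 242/67.

242/67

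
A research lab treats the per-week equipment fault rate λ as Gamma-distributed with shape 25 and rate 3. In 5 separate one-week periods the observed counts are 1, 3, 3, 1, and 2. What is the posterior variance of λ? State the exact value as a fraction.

35/64

Total count: 1 + 3 + 3 + 1 + 2 = 10.
Total exposure: 5 weeks.
By Gamma–Poisson conjugacy, the posterior is Gamma(α + Σx, β + Σt) = Gamma(25 + 10, 3 + 5) = Gamma(35, 8).
Posterior variance = α'/β'² = 35/64.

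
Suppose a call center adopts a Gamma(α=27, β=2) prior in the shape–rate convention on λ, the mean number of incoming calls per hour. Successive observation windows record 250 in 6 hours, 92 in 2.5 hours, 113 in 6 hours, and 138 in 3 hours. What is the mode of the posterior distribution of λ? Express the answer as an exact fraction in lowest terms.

1238/39

Total count: 250 + 92 + 113 + 138 = 593.
Total exposure: 6 + 2.5 + 6 + 3 = 17.5 hours.
Conjugate update: add total count to the shape and total exposure to the rate, giving Gamma(620, 39/2).
Posterior mode = (α'−1)/β' = 619/(39/2) = 1238/39.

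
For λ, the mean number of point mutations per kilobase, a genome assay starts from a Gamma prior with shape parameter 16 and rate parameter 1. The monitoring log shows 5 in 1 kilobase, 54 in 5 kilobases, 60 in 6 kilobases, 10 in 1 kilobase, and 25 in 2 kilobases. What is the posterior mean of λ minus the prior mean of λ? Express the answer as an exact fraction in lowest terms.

Total count: 5 + 54 + 60 + 10 + 25 = 154.
Total exposure: 1 + 5 + 6 + 1 + 2 = 15 kilobases.
Conjugate update: add total count to the shape and total exposure to the rate, giving Gamma(170, 16).
Posterior mean = 170/16 = 85/8; prior mean = 16/1 = 16. Difference = 85/8 − 16 = -43/8.

-43/8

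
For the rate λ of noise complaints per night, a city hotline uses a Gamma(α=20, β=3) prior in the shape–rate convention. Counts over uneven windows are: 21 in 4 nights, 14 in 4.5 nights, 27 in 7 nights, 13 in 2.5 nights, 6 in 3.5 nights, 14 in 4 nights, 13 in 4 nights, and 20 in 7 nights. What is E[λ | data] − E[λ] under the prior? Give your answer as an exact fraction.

Total count: 21 + 14 + 27 + 13 + 6 + 14 + 13 + 20 = 128.
Total exposure: 4 + 4.5 + 7 + 2.5 + 3.5 + 4 + 4 + 7 = 36.5 nights.
By Gamma–Poisson conjugacy, the posterior is Gamma(α + Σx, β + Σt) = Gamma(20 + 128, 3 + 36.5) = Gamma(148, 79/2).
Posterior mean = 148/(79/2) = 296/79; prior mean = 20/3 = 20/3. Difference = 296/79 − 20/3 = -692/237.

-692/237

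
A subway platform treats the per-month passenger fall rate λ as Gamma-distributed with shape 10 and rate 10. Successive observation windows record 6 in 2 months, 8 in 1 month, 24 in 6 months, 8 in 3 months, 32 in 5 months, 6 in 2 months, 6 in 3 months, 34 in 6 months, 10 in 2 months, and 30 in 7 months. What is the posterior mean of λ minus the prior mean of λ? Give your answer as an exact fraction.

Total count: 6 + 8 + 24 + 8 + 32 + 6 + 6 + 34 + 10 + 30 = 164.
Total exposure: 2 + 1 + 6 + 3 + 5 + 2 + 3 + 6 + 2 + 7 = 37 months.
By Gamma–Poisson conjugacy, the posterior is Gamma(α + Σx, β + Σt) = Gamma(10 + 164, 10 + 37) = Gamma(174, 47).
Posterior mean = 174/47 = 174/47; prior mean = 10/10 = 1. Difference = 174/47 − 1 = 127/47.

127/47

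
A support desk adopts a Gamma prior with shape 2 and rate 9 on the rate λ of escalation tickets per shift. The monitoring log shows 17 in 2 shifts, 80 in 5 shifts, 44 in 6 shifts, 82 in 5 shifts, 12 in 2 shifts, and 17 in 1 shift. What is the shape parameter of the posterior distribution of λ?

254

Total count: 17 + 80 + 44 + 82 + 12 + 17 = 252.
Total exposure: 2 + 5 + 6 + 5 + 2 + 1 = 21 shifts.
Posterior: α' = 2 + 252 = 254, β' = 9 + 21 = 30.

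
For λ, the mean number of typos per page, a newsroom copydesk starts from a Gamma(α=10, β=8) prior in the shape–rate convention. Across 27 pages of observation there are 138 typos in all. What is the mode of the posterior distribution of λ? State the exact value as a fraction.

21/5

Total count 138 over total exposure 27 pages.
By Gamma–Poisson conjugacy, the posterior is Gamma(α + Σx, β + Σt) = Gamma(10 + 138, 8 + 27) = Gamma(148, 35).
Posterior mode = (α'−1)/β' = 147/35 = 21/5.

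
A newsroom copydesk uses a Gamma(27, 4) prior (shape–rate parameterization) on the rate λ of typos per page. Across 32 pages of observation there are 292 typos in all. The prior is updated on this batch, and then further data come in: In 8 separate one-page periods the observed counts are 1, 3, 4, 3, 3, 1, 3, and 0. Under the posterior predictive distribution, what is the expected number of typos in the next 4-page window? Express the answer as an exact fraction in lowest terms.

Total count 292 over total exposure 32 pages.
After the first batch: Gamma(27 + 292, 4 + 32) = Gamma(319, 36).
Total count: 1 + 3 + 4 + 3 + 3 + 1 + 3 + 0 = 18.
Total exposure: 8 pages.
After the second batch: Gamma(319 + 18, 36 + 8) = Gamma(337, 44).
Predictive mean over a 4-page window = T·E[λ|data] = 4·337/44 = 337/11.

337/11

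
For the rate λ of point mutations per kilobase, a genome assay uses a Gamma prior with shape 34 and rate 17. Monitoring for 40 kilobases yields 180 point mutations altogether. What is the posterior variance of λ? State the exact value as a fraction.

Total count 180 over total exposure 40 kilobases.
Gamma(α, β) with Poisson data over total exposure Σt gives posterior Gamma(α+Σx, β+Σt) = Gamma(214, 57).
Posterior variance = α'/β'² = 214/3249.

214/3249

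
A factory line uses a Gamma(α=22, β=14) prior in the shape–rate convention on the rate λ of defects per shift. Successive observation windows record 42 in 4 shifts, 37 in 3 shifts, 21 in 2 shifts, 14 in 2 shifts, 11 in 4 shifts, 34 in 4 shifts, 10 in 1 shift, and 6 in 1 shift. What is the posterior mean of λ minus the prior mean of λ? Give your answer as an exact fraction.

142/35

Total count: 42 + 37 + 21 + 14 + 11 + 34 + 10 + 6 = 175.
Total exposure: 4 + 3 + 2 + 2 + 4 + 4 + 1 + 1 = 21 shifts.
Conjugate update: add total count to the shape and total exposure to the rate, giving Gamma(197, 35).
Posterior mean = 197/35 = 197/35; prior mean = 22/14 = 11/7. Difference = 197/35 − 11/7 = 142/35.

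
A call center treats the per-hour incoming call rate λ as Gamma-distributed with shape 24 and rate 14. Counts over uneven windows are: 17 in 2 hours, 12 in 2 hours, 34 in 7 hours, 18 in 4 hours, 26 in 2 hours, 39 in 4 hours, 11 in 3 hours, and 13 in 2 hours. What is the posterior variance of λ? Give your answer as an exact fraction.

Total count: 17 + 12 + 34 + 18 + 26 + 39 + 11 + 13 = 170.
Total exposure: 2 + 2 + 7 + 4 + 2 + 4 + 3 + 2 = 26 hours.
By Gamma–Poisson conjugacy, the posterior is Gamma(α + Σx, β + Σt) = Gamma(24 + 170, 14 + 26) = Gamma(194, 40).
Posterior variance = α'/β'² = 194/1600 = 97/800.

97/800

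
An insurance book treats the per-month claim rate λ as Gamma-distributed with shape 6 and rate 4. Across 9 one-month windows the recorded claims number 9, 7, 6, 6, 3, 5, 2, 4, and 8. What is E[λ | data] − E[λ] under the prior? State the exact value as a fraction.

73/26

Total count: 9 + 7 + 6 + 6 + 3 + 5 + 2 + 4 + 8 = 50.
Total exposure: 9 months.
Gamma(α, β) with Poisson data over total exposure Σt gives posterior Gamma(α+Σx, β+Σt) = Gamma(56, 13).
Posterior mean = 56/13 = 56/13; prior mean = 6/4 = 3/2. Difference = 56/13 − 3/2 = 73/26.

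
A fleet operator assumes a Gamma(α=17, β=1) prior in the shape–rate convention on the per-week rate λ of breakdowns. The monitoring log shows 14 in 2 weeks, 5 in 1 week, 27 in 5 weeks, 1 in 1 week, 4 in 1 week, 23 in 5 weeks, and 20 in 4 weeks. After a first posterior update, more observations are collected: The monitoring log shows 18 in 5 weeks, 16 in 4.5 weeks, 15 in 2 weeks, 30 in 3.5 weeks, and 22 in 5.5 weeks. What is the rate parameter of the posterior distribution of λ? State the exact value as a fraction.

Total count: 14 + 5 + 27 + 1 + 4 + 23 + 20 = 94.
Total exposure: 2 + 1 + 5 + 1 + 1 + 5 + 4 = 19 weeks.
After the first batch: Gamma(17 + 94, 1 + 19) = Gamma(111, 20).
Total count: 18 + 16 + 15 + 30 + 22 = 101.
Total exposure: 5 + 4.5 + 2 + 3.5 + 5.5 = 20.5 weeks.
After the second batch: Gamma(111 + 101, 20 + 20.5) = Gamma(212, 81/2).

81/2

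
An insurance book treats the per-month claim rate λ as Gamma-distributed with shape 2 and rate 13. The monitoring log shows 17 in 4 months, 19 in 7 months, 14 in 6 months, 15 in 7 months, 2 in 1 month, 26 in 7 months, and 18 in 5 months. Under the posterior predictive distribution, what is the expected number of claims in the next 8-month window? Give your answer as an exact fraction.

452/25

Total count: 17 + 19 + 14 + 15 + 2 + 26 + 18 = 111.
Total exposure: 4 + 7 + 6 + 7 + 1 + 7 + 5 = 37 months.
Gamma(α, β) with Poisson data over total exposure Σt gives posterior Gamma(α+Σx, β+Σt) = Gamma(113, 50).
Predictive mean over an 8-month window = T·E[λ|data] = 8·113/50 = 452/25.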